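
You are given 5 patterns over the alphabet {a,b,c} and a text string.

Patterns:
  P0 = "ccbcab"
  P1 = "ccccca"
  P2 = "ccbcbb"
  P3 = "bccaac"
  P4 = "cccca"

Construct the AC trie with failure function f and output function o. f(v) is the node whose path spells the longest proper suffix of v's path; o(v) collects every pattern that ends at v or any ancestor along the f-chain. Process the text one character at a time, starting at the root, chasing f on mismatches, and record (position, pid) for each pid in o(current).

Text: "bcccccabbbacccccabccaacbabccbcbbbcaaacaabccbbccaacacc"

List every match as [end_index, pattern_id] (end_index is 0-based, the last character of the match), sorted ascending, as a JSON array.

Construct AC machine:
Trie nodes:
  n0 'ε': b→13 c→1
  n1 'c': c→2
  n2 'cc': b→3 c→7
  n3 'ccb': c→4
  n4 'ccbc': a→5 b→11
  n5 'ccbca': b→6
  n6 'ccbcab': ·  ←P0
  n7 'ccc': c→8
  n8 'cccc': a→19 c→9
  n9 'ccccc': a→10
  n10 'ccccca': ·  ←P1
  n11 'ccbcb': b→12
  n12 'ccbcbb': ·  ←P2
  n13 'b': c→14
  n14 'bc': c→15
  n15 'bcc': a→16
  n16 'bcca': a→17
  n17 'bccaa': c→18
  n18 'bccaac': ·  ←P3
  n19 'cccca': ·  ←P4

BFS fail/out derivation:
  n1('c'): parent n0 fail=0; on 'c' 0 → fail=0;  out ∅∪∅=∅
  n13('b'): parent n0 fail=0; on 'b' 0 → fail=0;  out ∅∪∅=∅
  n2('cc'): parent n1 fail=0; on 'c' 0 → fail=1;  out ∅∪∅=∅
  n14('bc'): parent n13 fail=0; on 'c' 0 → fail=1;  out ∅∪∅=∅
  n3('ccb'): parent n2 fail=1; on 'b' 1→0 → fail=13;  out ∅∪∅=∅
  n7('ccc'): parent n2 fail=1; on 'c' 1 → fail=2;  out ∅∪∅=∅
  n15('bcc'): parent n14 fail=1; on 'c' 1 → fail=2;  out ∅∪∅=∅
  n4('ccbc'): parent n3 fail=13; on 'c' 13 → fail=14;  out ∅∪∅=∅
  n8('cccc'): parent n7 fail=2; on 'c' 2 → fail=7;  out ∅∪∅=∅
  n16('bcca'): parent n15 fail=2; on 'a' 2→1→0 → fail=0;  out ∅∪∅=∅
  n5('ccbca'): parent n4 fail=14; on 'a' 14→1→0 → fail=0;  out ∅∪∅=∅
  n9('ccccc'): parent n8 fail=7; on 'c' 7 → fail=8;  out ∅∪∅=∅
  n11('ccbcb'): parent n4 fail=14; on 'b' 14→1→0 → fail=13;  out ∅∪∅=∅
  n17('bccaa'): parent n16 fail=0; on 'a' 0 → fail=0;  out ∅∪∅=∅
  n19('cccca'): parent n8 fail=7; on 'a' 7→2→1→0 → fail=0;  out {4}∪∅={4}
  n6('ccbcab'): parent n5 fail=0; on 'b' 0 → fail=13;  out {0}∪∅={0}
  n10('ccccca'): parent n9 fail=8; on 'a' 8 → fail=19;  out {1}∪{4}={1,4}
  n12('ccbcbb'): parent n11 fail=13; on 'b' 13→0 → fail=13;  out {2}∪∅={2}
  n18('bccaac'): parent n17 fail=0; on 'c' 0 → fail=1;  out {3}∪∅={3}

Text stream:
i=0 'b': node 0→13
i=1 'c': node 13→14
i=2 'c': node 14→15
i=3 'c': node 15→7 (via fail)
i=4 'c': node 7→8
i=5 'c': node 8→9
i=6 'a': node 9→10  emit P1@[1:6],P4@[2:6]
i=7 'b': node 10→13 (via fail)
i=8 'b': node 13→13 (via fail)
i=9 'b': node 13→13 (via fail)
i=10 'a': node 13→0 (via fail)
i=11 'c': node 0→1
i=12 'c': node 1→2
i=13 'c': node 2→7
i=14 'c': node 7→8
i=15 'c': node 8→9
i=16 'a': node 9→10  emit P1@[11:16],P4@[12:16]
i=17 'b': node 10→13 (via fail)
i=18 'c': node 13→14
i=19 'c': node 14→15
i=20 'a': node 15→16
i=21 'a': node 16→17
i=22 'c': node 17→18  emit P3@[17:22]
i=23 'b': node 18→13 (via fail)
i=24 'a': node 13→0 (via fail)
i=25 'b': node 0→13
i=26 'c': node 13→14
i=27 'c': node 14→15
i=28 'b': node 15→3 (via fail)
i=29 'c': node 3→4
i=30 'b': node 4→11
i=31 'b': node 11→12  emit P2@[26:31]
i=32 'b': node 12→13 (via fail)
i=33 'c': node 13→14
i=34 'a': node 14→0 (via fail)
i=35 'a': node 0→0
i=36 'a': node 0→0
i=37 'c': node 0→1
i=38 'a': node 1→0 (via fail)
i=39 'a': node 0→0
i=40 'b': node 0→13
i=41 'c': node 13→14
i=42 'c': node 14→15
i=43 'b': node 15→3 (via fail)
i=44 'b': node 3→13 (via fail)
i=45 'c': node 13→14
i=46 'c': node 14→15
i=47 'a': node 15→16
i=48 'a': node 16→17
i=49 'c': node 17→18  emit P3@[44:49]
i=50 'a': node 18→0 (via fail)
i=51 'c': node 0→1
i=52 'c': node 1→2

Matches: [[6,1],[6,4],[16,1],[16,4],[22,3],[31,2],[49,3]]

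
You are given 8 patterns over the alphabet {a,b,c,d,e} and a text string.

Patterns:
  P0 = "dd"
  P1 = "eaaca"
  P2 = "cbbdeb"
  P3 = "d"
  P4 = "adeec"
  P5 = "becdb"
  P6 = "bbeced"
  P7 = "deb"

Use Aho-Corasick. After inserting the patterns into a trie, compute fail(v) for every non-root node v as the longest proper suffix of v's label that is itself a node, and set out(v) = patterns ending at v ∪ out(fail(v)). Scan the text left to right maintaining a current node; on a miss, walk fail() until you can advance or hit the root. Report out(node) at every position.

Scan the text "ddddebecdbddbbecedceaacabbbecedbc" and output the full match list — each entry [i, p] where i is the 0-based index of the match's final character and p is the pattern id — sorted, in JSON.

Construct AC machine:
Trie nodes:
  0='ε' goto a→14 b→19 c→8 d→1 e→3
  1='d' goto d→2 e→29  ←P3
  2='dd' goto ·  ←P0
  3='e' goto a→4
  4='ea' goto a→5
  5='eaa' goto c→6
  6='eaac' goto a→7
  7='eaaca' goto ·  ←P1
  8='c' goto b→9
  9='cb' goto b→10
  10='cbb' goto d→11
  11='cbbd' goto e→12
  12='cbbde' goto b→13
  13='cbbdeb' goto ·  ←P2
  14='a' goto d→15
  15='ad' goto e→16
  16='ade' goto e→17
  17='adee' goto c→18
  18='adeec' goto ·  ←P4
  19='b' goto b→24 e→20
  20='be' goto c→21
  21='bec' goto d→22
  22='becd' goto b→23
  23='becdb' goto ·  ←P5
  24='bb' goto e→25
  25='bbe' goto c→26
  26='bbec' goto e→27
  27='bbece' goto d→28
  28='bbeced' goto ·  ←P6
  29='de' goto b→30
  30='deb' goto ·  ←P7

BFS fail/out derivation:
  n1('d'): parent n0 fail=0; on 'd' 0 → fail=0;  out {3}∪∅={3}
  n3('e'): parent n0 fail=0; on 'e' 0 → fail=0;  out ∅∪∅=∅
  n8('c'): parent n0 fail=0; on 'c' 0 → fail=0;  out ∅∪∅=∅
  n14('a'): parent n0 fail=0; on 'a' 0 → fail=0;  out ∅∪∅=∅
  n19('b'): parent n0 fail=0; on 'b' 0 → fail=0;  out ∅∪∅=∅
  n2('dd'): parent n1 fail=0; on 'd' 0 → fail=1;  out {0}∪{3}={0,3}
  n4('ea'): parent n3 fail=0; on 'a' 0 → fail=14;  out ∅∪∅=∅
  n9('cb'): parent n8 fail=0; on 'b' 0 → fail=19;  out ∅∪∅=∅
  n15('ad'): parent n14 fail=0; on 'd' 0 → fail=1;  out ∅∪{3}={3}
  n20('be'): parent n19 fail=0; on 'e' 0 → fail=3;  out ∅∪∅=∅
  n24('bb'): parent n19 fail=0; on 'b' 0 → fail=19;  out ∅∪∅=∅
  n29('de'): parent n1 fail=0; on 'e' 0 → fail=3;  out ∅∪∅=∅
  n5('eaa'): parent n4 fail=14; on 'a' 14→0 → fail=14;  out ∅∪∅=∅
  n10('cbb'): parent n9 fail=19; on 'b' 19 → fail=24;  out ∅∪∅=∅
  n16('ade'): parent n15 fail=1; on 'e' 1 → fail=29;  out ∅∪∅=∅
  n21('bec'): parent n20 fail=3; on 'c' 3→0 → fail=8;  out ∅∪∅=∅
  n25('bbe'): parent n24 fail=19; on 'e' 19 → fail=20;  out ∅∪∅=∅
  n30('deb'): parent n29 fail=3; on 'b' 3→0 → fail=19;  out {7}∪∅={7}
  n6('eaac'): parent n5 fail=14; on 'c' 14→0 → fail=8;  out ∅∪∅=∅
  n11('cbbd'): parent n10 fail=24; on 'd' 24→19→0 → fail=1;  out ∅∪{3}={3}
  n17('adee'): parent n16 fail=29; on 'e' 29→3→0 → fail=3;  out ∅∪∅=∅
  n22('becd'): parent n21 fail=8; on 'd' 8→0 → fail=1;  out ∅∪{3}={3}
  n26('bbec'): parent n25 fail=20; on 'c' 20 → fail=21;  out ∅∪∅=∅
  n7('eaaca'): parent n6 fail=8; on 'a' 8→0 → fail=14;  out {1}∪∅={1}
  n12('cbbde'): parent n11 fail=1; on 'e' 1 → fail=29;  out ∅∪∅=∅
  n18('adeec'): parent n17 fail=3; on 'c' 3→0 → fail=8;  out {4}∪∅={4}
  n23('becdb'): parent n22 fail=1; on 'b' 1→0 → fail=19;  out {5}∪∅={5}
  n27('bbece'): parent n26 fail=21; on 'e' 21→8→0 → fail=3;  out ∅∪∅=∅
  n13('cbbdeb'): parent n12 fail=29; on 'b' 29 → fail=30;  out {2}∪{7}={2,7}
  n28('bbeced'): parent n27 fail=3; on 'd' 3→0 → fail=1;  out {6}∪{3}={3,6}

Text stream:
[0] read 'd'  n0⇒n1  → match P3@[0:0]
[1] read 'd'  n1⇒n2  → match P0@[0:1],P3@[1:1]
[2] read 'd'  n2⇒n2 (fail-walked)  → match P0@[1:2],P3@[2:2]
[3] read 'd'  n2⇒n2 (fail-walked)  → match P0@[2:3],P3@[3:3]
[4] read 'e'  n2⇒n29 (fail-walked)
[5] read 'b'  n29⇒n30  → match P7@[3:5]
[6] read 'e'  n30⇒n20 (fail-walked)
[7] read 'c'  n20⇒n21
[8] read 'd'  n21⇒n22  → match P3@[8:8]
[9] read 'b'  n22⇒n23  → match P5@[5:9]
[10] read 'd'  n23⇒n1 (fail-walked)  → match P3@[10:10]
[11] read 'd'  n1⇒n2  → match P0@[10:11],P3@[11:11]
[12] read 'b'  n2⇒n19 (fail-walked)
[13] read 'b'  n19⇒n24
[14] read 'e'  n24⇒n25
[15] read 'c'  n25⇒n26
[16] read 'e'  n26⇒n27
[17] read 'd'  n27⇒n28  → match P3@[17:17],P6@[12:17]
[18] read 'c'  n28⇒n8 (fail-walked)
[19] read 'e'  n8⇒n3 (fail-walked)
[20] read 'a'  n3⇒n4
[21] read 'a'  n4⇒n5
[22] read 'c'  n5⇒n6
[23] read 'a'  n6⇒n7  → match P1@[19:23]
[24] read 'b'  n7⇒n19 (fail-walked)
[25] read 'b'  n19⇒n24
[26] read 'b'  n24⇒n24 (fail-walked)
[27] read 'e'  n24⇒n25
[28] read 'c'  n25⇒n26
[29] read 'e'  n26⇒n27
[30] read 'd'  n27⇒n28  → match P3@[30:30],P6@[25:30]
[31] read 'b'  n28⇒n19 (fail-walked)
[32] read 'c'  n19⇒n8 (fail-walked)

Result: [[0,3],[1,0],[1,3],[2,0],[2,3],[3,0],[3,3],[5,7],[8,3],[9,5],[10,3],[11,0],[11,3],[17,3],[17,6],[23,1],[30,3],[30,6]]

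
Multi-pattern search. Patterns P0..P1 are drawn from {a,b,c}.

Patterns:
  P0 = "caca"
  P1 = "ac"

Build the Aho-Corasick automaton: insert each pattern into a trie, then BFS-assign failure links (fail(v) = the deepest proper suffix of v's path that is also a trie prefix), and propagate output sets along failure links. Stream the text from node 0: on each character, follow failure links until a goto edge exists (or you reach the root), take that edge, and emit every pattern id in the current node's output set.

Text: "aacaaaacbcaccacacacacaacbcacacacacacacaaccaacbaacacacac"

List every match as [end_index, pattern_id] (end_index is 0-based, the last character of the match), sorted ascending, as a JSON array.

Construct AC machine:
Trie (insert patterns):
  n0 'ε': a→5 c→1
  n1 'c': a→2
  n2 'ca': c→3
  n3 'cac': a→4
  n4 'caca': ·  [P0 ends]
  n5 'a': c→6
  n6 'ac': ·  [P1 ends]

Failure links (BFS by depth):
  fail(1) 'c': from fail(0)=0 chase 'c': 0 ⇒ 0;  out=∅∪out(0)=∅
  fail(5) 'a': from fail(0)=0 chase 'a': 0 ⇒ 0;  out=∅∪out(0)=∅
  fail(2) 'ca': from fail(1)=0 chase 'a': 0 ⇒ 5;  out=∅∪out(5)=∅
  fail(6) 'ac': from fail(5)=0 chase 'c': 0 ⇒ 1;  out={1}∪out(1)={1}
  fail(3) 'cac': from fail(2)=5 chase 'c': 5 ⇒ 6;  out=∅∪out(6)={1}
  fail(4) 'caca': from fail(3)=6 chase 'a': 6→1 ⇒ 2;  out={0}∪out(2)={0}

Run:
pos 0 'a': at 5
pos 1 'a': at 5 (via fail)
pos 2 'c': at 6  emit P1@[1:2]
pos 3 'a': at 2 (via fail)
pos 4 'a': at 5 (via fail)
pos 5 'a': at 5 (via fail)
pos 6 'a': at 5 (via fail)
pos 7 'c': at 6  emit P1@[6:7]
pos 8 'b': at 0 (via fail)
pos 9 'c': at 1
pos 10 'a': at 2
pos 11 'c': at 3  emit P1@[10:11]
pos 12 'c': at 1 (via fail)
pos 13 'a': at 2
pos 14 'c': at 3  emit P1@[13:14]
pos 15 'a': at 4  emit P0@[12:15]
pos 16 'c': at 3 (via fail)  emit P1@[15:16]
pos 17 'a': at 4  emit P0@[14:17]
pos 18 'c': at 3 (via fail)  emit P1@[17:18]
pos 19 'a': at 4  emit P0@[16:19]
pos 20 'c': at 3 (via fail)  emit P1@[19:20]
pos 21 'a': at 4  emit P0@[18:21]
pos 22 'a': at 5 (via fail)
pos 23 'c': at 6  emit P1@[22:23]
pos 24 'b': at 0 (via fail)
pos 25 'c': at 1
pos 26 'a': at 2
pos 27 'c': at 3  emit P1@[26:27]
pos 28 'a': at 4  emit P0@[25:28]
pos 29 'c': at 3 (via fail)  emit P1@[28:29]
pos 30 'a': at 4  emit P0@[27:30]
pos 31 'c': at 3 (via fail)  emit P1@[30:31]
pos 32 'a': at 4  emit P0@[29:32]
pos 33 'c': at 3 (via fail)  emit P1@[32:33]
pos 34 'a': at 4  emit P0@[31:34]
pos 35 'c': at 3 (via fail)  emit P1@[34:35]
pos 36 'a': at 4  emit P0@[33:36]
pos 37 'c': at 3 (via fail)  emit P1@[36:37]
pos 38 'a': at 4  emit P0@[35:38]
pos 39 'a': at 5 (via fail)
pos 40 'c': at 6  emit P1@[39:40]
pos 41 'c': at 1 (via fail)
pos 42 'a': at 2
pos 43 'a': at 5 (via fail)
pos 44 'c': at 6  emit P1@[43:44]
pos 45 'b': at 0 (via fail)
pos 46 'a': at 5
pos 47 'a': at 5 (via fail)
pos 48 'c': at 6  emit P1@[47:48]
pos 49 'a': at 2 (via fail)
pos 50 'c': at 3  emit P1@[49:50]
pos 51 'a': at 4  emit P0@[48:51]
pos 52 'c': at 3 (via fail)  emit P1@[51:52]
pos 53 'a': at 4  emit P0@[50:53]
pos 54 'c': at 3 (via fail)  emit P1@[53:54]

All matches (sorted): [[2,1],[7,1],[11,1],[14,1],[15,0],[16,1],[17,0],[18,1],[19,0],[20,1],[21,0],[23,1],[27,1],[28,0],[29,1],[30,0],[31,1],[32,0],[33,1],[34,0],[35,1],[36,0],[37,1],[38,0],[40,1],[44,1],[48,1],[50,1],[51,0],[52,1],[53,0],[54,1]]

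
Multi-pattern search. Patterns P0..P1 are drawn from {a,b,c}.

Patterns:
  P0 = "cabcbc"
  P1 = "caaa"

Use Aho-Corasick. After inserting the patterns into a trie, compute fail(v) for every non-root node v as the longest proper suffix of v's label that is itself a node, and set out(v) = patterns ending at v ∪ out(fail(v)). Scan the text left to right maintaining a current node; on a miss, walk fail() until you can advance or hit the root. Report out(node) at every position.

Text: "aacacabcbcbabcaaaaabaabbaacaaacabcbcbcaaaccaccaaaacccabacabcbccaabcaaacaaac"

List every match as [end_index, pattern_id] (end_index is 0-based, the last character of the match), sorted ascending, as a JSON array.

Construct AC machine:
Trie nodes:
  0='ε' goto c→1
  1='c' goto a→2
  2='ca' goto a→7 b→3
  3='cab' goto c→4
  4='cabc' goto b→5
  5='cabcb' goto c→6
  6='cabcbc' goto ·  [P0 ends]
  7='caa' goto a→8
  8='caaa' goto ·  [P1 ends]

BFS fail/out derivation:
  n1('c'): parent n0 fail=0; on 'c' 0 → fail=0;  out ∅∪∅=∅
  n2('ca'): parent n1 fail=0; on 'a' 0 → fail=0;  out ∅∪∅=∅
  n3('cab'): parent n2 fail=0; on 'b' 0 → fail=0;  out ∅∪∅=∅
  n7('caa'): parent n2 fail=0; on 'a' 0 → fail=0;  out ∅∪∅=∅
  n4('cabc'): parent n3 fail=0; on 'c' 0 → fail=1;  out ∅∪∅=∅
  n8('caaa'): parent n7 fail=0; on 'a' 0 → fail=0;  out {1}∪∅={1}
  n5('cabcb'): parent n4 fail=1; on 'b' 1→0 → fail=0;  out ∅∪∅=∅
  n6('cabcbc'): parent n5 fail=0; on 'c' 0 → fail=1;  out {0}∪∅={0}

Scan:
i=0 'a': node 0→0
i=1 'a': node 0→0
i=2 'c': node 0→1
i=3 'a': node 1→2
i=4 'c': node 2→1 (fail-walked)
i=5 'a': node 1→2
i=6 'b': node 2→3
i=7 'c': node 3→4
i=8 'b': node 4→5
i=9 'c': node 5→6  → match P0@[4:9]
i=10 'b': node 6→0 (fail-walked)
i=11 'a': node 0→0
i=12 'b': node 0→0
i=13 'c': node 0→1
i=14 'a': node 1→2
i=15 'a': node 2→7
i=16 'a': node 7→8  → match P1@[13:16]
i=17 'a': node 8→0 (fail-walked)
i=18 'a': node 0→0
i=19 'b': node 0→0
i=20 'a': node 0→0
i=21 'a': node 0→0
i=22 'b': node 0→0
i=23 'b': node 0→0
i=24 'a': node 0→0
i=25 'a': node 0→0
i=26 'c': node 0→1
i=27 'a': node 1→2
i=28 'a': node 2→7
i=29 'a': node 7→8  → match P1@[26:29]
i=30 'c': node 8→1 (fail-walked)
i=31 'a': node 1→2
i=32 'b': node 2→3
i=33 'c': node 3→4
i=34 'b': node 4→5
i=35 'c': node 5→6  → match P0@[30:35]
i=36 'b': node 6→0 (fail-walked)
i=37 'c': node 0→1
i=38 'a': node 1→2
i=39 'a': node 2→7
i=40 'a': node 7→8  → match P1@[37:40]
i=41 'c': node 8→1 (fail-walked)
i=42 'c': node 1→1 (fail-walked)
i=43 'a': node 1→2
i=44 'c': node 2→1 (fail-walked)
i=45 'c': node 1→1 (fail-walked)
i=46 'a': node 1→2
i=47 'a': node 2→7
i=48 'a': node 7→8  → match P1@[45:48]
i=49 'a': node 8→0 (fail-walked)
i=50 'c': node 0→1
i=51 'c': node 1→1 (fail-walked)
i=52 'c': node 1→1 (fail-walked)
i=53 'a': node 1→2
i=54 'b': node 2→3
i=55 'a': node 3→0 (fail-walked)
i=56 'c': node 0→1
i=57 'a': node 1→2
i=58 'b': node 2→3
i=59 'c': node 3→4
i=60 'b': node 4→5
i=61 'c': node 5→6  → match P0@[56:61]
i=62 'c': node 6→1 (fail-walked)
i=63 'a': node 1→2
i=64 'a': node 2→7
i=65 'b': node 7→0 (fail-walked)
i=66 'c': node 0→1
i=67 'a': node 1→2
i=68 'a': node 2→7
i=69 'a': node 7→8  → match P1@[66:69]
i=70 'c': node 8→1 (fail-walked)
i=71 'a': node 1→2
i=72 'a': node 2→7
i=73 'a': node 7→8  → match P1@[70:73]
i=74 'c': node 8→1 (fail-walked)

Result: [[9,0],[16,1],[29,1],[35,0],[40,1],[48,1],[61,0],[69,1],[73,1]]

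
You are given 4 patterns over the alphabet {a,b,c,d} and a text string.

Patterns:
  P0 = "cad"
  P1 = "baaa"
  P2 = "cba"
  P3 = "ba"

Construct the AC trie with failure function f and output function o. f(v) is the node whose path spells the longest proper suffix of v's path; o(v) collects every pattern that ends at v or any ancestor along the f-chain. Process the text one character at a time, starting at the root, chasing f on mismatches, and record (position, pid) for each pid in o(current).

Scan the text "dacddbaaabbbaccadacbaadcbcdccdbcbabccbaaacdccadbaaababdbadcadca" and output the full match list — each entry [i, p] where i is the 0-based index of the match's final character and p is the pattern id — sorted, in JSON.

Build:
Trie nodes:
  0='ε' goto b→4 c→1
  1='c' goto a→2 b→8
  2='ca' goto d→3
  3='cad' goto ·  ←P0
  4='b' goto a→5
  5='ba' goto a→6  ←P3
  6='baa' goto a→7
  7='baaa' goto ·  ←P1
  8='cb' goto a→9
  9='cba' goto ·  ←P2

BFS fail/out derivation:
  fail(1) 'c': from fail(0)=0 chase 'c': 0 ⇒ 0;  out=∅∪out(0)=∅
  fail(4) 'b': from fail(0)=0 chase 'b': 0 ⇒ 0;  out=∅∪out(0)=∅
  fail(2) 'ca': from fail(1)=0 chase 'a': 0 ⇒ 0;  out=∅∪out(0)=∅
  fail(5) 'ba': from fail(4)=0 chase 'a': 0 ⇒ 0;  out={3}∪out(0)={3}
  fail(8) 'cb': from fail(1)=0 chase 'b': 0 ⇒ 4;  out=∅∪out(4)=∅
  fail(3) 'cad': from fail(2)=0 chase 'd': 0 ⇒ 0;  out={0}∪out(0)={0}
  fail(6) 'baa': from fail(5)=0 chase 'a': 0 ⇒ 0;  out=∅∪out(0)=∅
  fail(9) 'cba': from fail(8)=4 chase 'a': 4 ⇒ 5;  out={2}∪out(5)={2,3}
  fail(7) 'baaa': from fail(6)=0 chase 'a': 0 ⇒ 0;  out={1}∪out(0)={1}

Scan:
[0] read 'd'  n0⇒n0
[1] read 'a'  n0⇒n0
[2] read 'c'  n0⇒n1
[3] read 'd'  n1⇒n0 (fail-walked)
[4] read 'd'  n0⇒n0
[5] read 'b'  n0⇒n4
[6] read 'a'  n4⇒n5  emit P3@[5:6]
[7] read 'a'  n5⇒n6
[8] read 'a'  n6⇒n7  emit P1@[5:8]
[9] read 'b'  n7⇒n4 (fail-walked)
[10] read 'b'  n4⇒n4 (fail-walked)
[11] read 'b'  n4⇒n4 (fail-walked)
[12] read 'a'  n4⇒n5  emit P3@[11:12]
[13] read 'c'  n5⇒n1 (fail-walked)
[14] read 'c'  n1⇒n1 (fail-walked)
[15] read 'a'  n1⇒n2
[16] read 'd'  n2⇒n3  emit P0@[14:16]
[17] read 'a'  n3⇒n0 (fail-walked)
[18] read 'c'  n0⇒n1
[19] read 'b'  n1⇒n8
[20] read 'a'  n8⇒n9  emit P2@[18:20],P3@[19:20]
[21] read 'a'  n9⇒n6 (fail-walked)
[22] read 'd'  n6⇒n0 (fail-walked)
[23] read 'c'  n0⇒n1
[24] read 'b'  n1⇒n8
[25] read 'c'  n8⇒n1 (fail-walked)
[26] read 'd'  n1⇒n0 (fail-walked)
[27] read 'c'  n0⇒n1
[28] read 'c'  n1⇒n1 (fail-walked)
[29] read 'd'  n1⇒n0 (fail-walked)
[30] read 'b'  n0⇒n4
[31] read 'c'  n4⇒n1 (fail-walked)
[32] read 'b'  n1⇒n8
[33] read 'a'  n8⇒n9  emit P2@[31:33],P3@[32:33]
[34] read 'b'  n9⇒n4 (fail-walked)
[35] read 'c'  n4⇒n1 (fail-walked)
[36] read 'c'  n1⇒n1 (fail-walked)
[37] read 'b'  n1⇒n8
[38] read 'a'  n8⇒n9  emit P2@[36:38],P3@[37:38]
[39] read 'a'  n9⇒n6 (fail-walked)
[40] read 'a'  n6⇒n7  emit P1@[37:40]
[41] read 'c'  n7⇒n1 (fail-walked)
[42] read 'd'  n1⇒n0 (fail-walked)
[43] read 'c'  n0⇒n1
[44] read 'c'  n1⇒n1 (fail-walked)
[45] read 'a'  n1⇒n2
[46] read 'd'  n2⇒n3  emit P0@[44:46]
[47] read 'b'  n3⇒n4 (fail-walked)
[48] read 'a'  n4⇒n5  emit P3@[47:48]
[49] read 'a'  n5⇒n6
[50] read 'a'  n6⇒n7  emit P1@[47:50]
[51] read 'b'  n7⇒n4 (fail-walked)
[52] read 'a'  n4⇒n5  emit P3@[51:52]
[53] read 'b'  n5⇒n4 (fail-walked)
[54] read 'd'  n4⇒n0 (fail-walked)
[55] read 'b'  n0⇒n4
[56] read 'a'  n4⇒n5  emit P3@[55:56]
[57] read 'd'  n5⇒n0 (fail-walked)
[58] read 'c'  n0⇒n1
[59] read 'a'  n1⇒n2
[60] read 'd'  n2⇒n3  emit P0@[58:60]
[61] read 'c'  n3⇒n1 (fail-walked)
[62] read 'a'  n1⇒n2

Result: [[6,3],[8,1],[12,3],[16,0],[20,2],[20,3],[33,2],[33,3],[38,2],[38,3],[40,1],[46,0],[48,3],[50,1],[52,3],[56,3],[60,0]]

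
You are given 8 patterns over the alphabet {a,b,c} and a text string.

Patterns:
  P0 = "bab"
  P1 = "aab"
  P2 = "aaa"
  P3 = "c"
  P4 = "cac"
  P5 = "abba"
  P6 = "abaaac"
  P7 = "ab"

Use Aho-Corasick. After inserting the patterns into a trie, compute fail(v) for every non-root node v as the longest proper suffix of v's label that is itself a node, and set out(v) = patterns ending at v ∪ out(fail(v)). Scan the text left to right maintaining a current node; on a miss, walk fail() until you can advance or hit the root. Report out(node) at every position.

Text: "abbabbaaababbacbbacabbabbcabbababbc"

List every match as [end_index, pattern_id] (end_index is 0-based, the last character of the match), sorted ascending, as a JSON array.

Build automaton:
Trie (insert patterns):
  n0 'ε': a→4 b→1 c→8
  n1 'b': a→2
  n2 'ba': b→3
  n3 'bab': ·  [P0 ends]
  n4 'a': a→5 b→11
  n5 'aa': a→7 b→6
  n6 'aab': ·  [P1 ends]
  n7 'aaa': ·  [P2 ends]
  n8 'c': a→9  [P3 ends]
  n9 'ca': c→10
  n10 'cac': ·  [P4 ends]
  n11 'ab': a→14 b→12  [P7 ends]
  n12 'abb': a→13
  n13 'abba': ·  [P5 ends]
  n14 'aba': a→15
  n15 'abaa': a→16
  n16 'abaaa': c→17
  n17 'abaaac': ·  [P6 ends]

BFS fail/out derivation:
  fail(1) 'b': from fail(0)=0 chase 'b': 0 ⇒ 0;  out=∅∪out(0)=∅
  fail(4) 'a': from fail(0)=0 chase 'a': 0 ⇒ 0;  out=∅∪out(0)=∅
  fail(8) 'c': from fail(0)=0 chase 'c': 0 ⇒ 0;  out={3}∪out(0)={3}
  fail(2) 'ba': from fail(1)=0 chase 'a': 0 ⇒ 4;  out=∅∪out(4)=∅
  fail(5) 'aa': from fail(4)=0 chase 'a': 0 ⇒ 4;  out=∅∪out(4)=∅
  fail(9) 'ca': from fail(8)=0 chase 'a': 0 ⇒ 4;  out=∅∪out(4)=∅
  fail(11) 'ab': from fail(4)=0 chase 'b': 0 ⇒ 1;  out={7}∪out(1)={7}
  fail(3) 'bab': from fail(2)=4 chase 'b': 4 ⇒ 11;  out={0}∪out(11)={0,7}
  fail(6) 'aab': from fail(5)=4 chase 'b': 4 ⇒ 11;  out={1}∪out(11)={1,7}
  fail(7) 'aaa': from fail(5)=4 chase 'a': 4 ⇒ 5;  out={2}∪out(5)={2}
  fail(10) 'cac': from fail(9)=4 chase 'c': 4→0 ⇒ 8;  out={4}∪out(8)={3,4}
  fail(12) 'abb': from fail(11)=1 chase 'b': 1→0 ⇒ 1;  out=∅∪out(1)=∅
  fail(14) 'aba': from fail(11)=1 chase 'a': 1 ⇒ 2;  out=∅∪out(2)=∅
  fail(13) 'abba': from fail(12)=1 chase 'a': 1 ⇒ 2;  out={5}∪out(2)={5}
  fail(15) 'abaa': from fail(14)=2 chase 'a': 2→4 ⇒ 5;  out=∅∪out(5)=∅
  fail(16) 'abaaa': from fail(15)=5 chase 'a': 5 ⇒ 7;  out=∅∪out(7)={2}
  fail(17) 'abaaac': from fail(16)=7 chase 'c': 7→5→4→0 ⇒ 8;  out={6}∪out(8)={3,6}

Run:
i=0 'a': node 0→4
i=1 'b': node 4→11  → match P7@[0:1]
i=2 'b': node 11→12
i=3 'a': node 12→13  → match P5@[0:3]
i=4 'b': node 13→3 ·f  → match P0@[2:4],P7@[3:4]
i=5 'b': node 3→12 ·f
i=6 'a': node 12→13  → match P5@[3:6]
i=7 'a': node 13→5 ·f
i=8 'a': node 5→7  → match P2@[6:8]
i=9 'b': node 7→6 ·f  → match P1@[7:9],P7@[8:9]
i=10 'a': node 6→14 ·f
i=11 'b': node 14→3 ·f  → match P0@[9:11],P7@[10:11]
i=12 'b': node 3→12 ·f
i=13 'a': node 12→13  → match P5@[10:13]
i=14 'c': node 13→8 ·f  → match P3@[14:14]
i=15 'b': node 8→1 ·f
i=16 'b': node 1→1 ·f
i=17 'a': node 1→2
i=18 'c': node 2→8 ·f  → match P3@[18:18]
i=19 'a': node 8→9
i=20 'b': node 9→11 ·f  → match P7@[19:20]
i=21 'b': node 11→12
i=22 'a': node 12→13  → match P5@[19:22]
i=23 'b': node 13→3 ·f  → match P0@[21:23],P7@[22:23]
i=24 'b': node 3→12 ·f
i=25 'c': node 12→8 ·f  → match P3@[25:25]
i=26 'a': node 8→9
i=27 'b': node 9→11 ·f  → match P7@[26:27]
i=28 'b': node 11→12
i=29 'a': node 12→13  → match P5@[26:29]
i=30 'b': node 13→3 ·f  → match P0@[28:30],P7@[29:30]
i=31 'a': node 3→14 ·f
i=32 'b': node 14→3 ·f  → match P0@[30:32],P7@[31:32]
i=33 'b': node 3→12 ·f
i=34 'c': node 12→8 ·f  → match P3@[34:34]

All matches (sorted): [[1,7],[3,5],[4,0],[4,7],[6,5],[8,2],[9,1],[9,7],[11,0],[11,7],[13,5],[14,3],[18,3],[20,7],[22,5],[23,0],[23,7],[25,3],[27,7],[29,5],[30,0],[30,7],[32,0],[32,7],[34,3]]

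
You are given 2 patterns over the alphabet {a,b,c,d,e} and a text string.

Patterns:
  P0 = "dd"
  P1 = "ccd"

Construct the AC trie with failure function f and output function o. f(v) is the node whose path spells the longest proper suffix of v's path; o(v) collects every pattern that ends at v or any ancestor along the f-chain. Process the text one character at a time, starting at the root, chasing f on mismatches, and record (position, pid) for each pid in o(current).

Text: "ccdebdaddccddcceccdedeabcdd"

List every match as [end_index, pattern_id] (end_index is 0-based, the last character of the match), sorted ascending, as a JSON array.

Build:
Trie (insert patterns):
  0='ε' goto c→3 d→1
  1='d' goto d→2
  2='dd' goto ·  [P0 ends]
  3='c' goto c→4
  4='cc' goto d→5
  5='ccd' goto ·  [P1 ends]

Failure links (BFS by depth):
  n1('d'): parent n0 fail=0; on 'd' 0 → fail=0;  out ∅∪∅=∅
  n3('c'): parent n0 fail=0; on 'c' 0 → fail=0;  out ∅∪∅=∅
  n2('dd'): parent n1 fail=0; on 'd' 0 → fail=1;  out {0}∪∅={0}
  n4('cc'): parent n3 fail=0; on 'c' 0 → fail=3;  out ∅∪∅=∅
  n5('ccd'): parent n4 fail=3; on 'd' 3→0 → fail=1;  out {1}∪∅={1}

Text stream:
i=0 'c': node 0→3
i=1 'c': node 3→4
i=2 'd': node 4→5  → match P1@[0:2]
i=3 'e': node 5→0 (via fail)
i=4 'b': node 0→0
i=5 'd': node 0→1
i=6 'a': node 1→0 (via fail)
i=7 'd': node 0→1
i=8 'd': node 1→2  → match P0@[7:8]
i=9 'c': node 2→3 (via fail)
i=10 'c': node 3→4
i=11 'd': node 4→5  → match P1@[9:11]
i=12 'd': node 5→2 (via fail)  → match P0@[11:12]
i=13 'c': node 2→3 (via fail)
i=14 'c': node 3→4
i=15 'e': node 4→0 (via fail)
i=16 'c': node 0→3
i=17 'c': node 3→4
i=18 'd': node 4→5  → match P1@[16:18]
i=19 'e': node 5→0 (via fail)
i=20 'd': node 0→1
i=21 'e': node 1→0 (via fail)
i=22 'a': node 0→0
i=23 'b': node 0→0
i=24 'c': node 0→3
i=25 'd': node 3→1 (via fail)
i=26 'd': node 1→2  → match P0@[25:26]

Result: [[2,1],[8,0],[11,1],[12,0],[18,1],[26,0]]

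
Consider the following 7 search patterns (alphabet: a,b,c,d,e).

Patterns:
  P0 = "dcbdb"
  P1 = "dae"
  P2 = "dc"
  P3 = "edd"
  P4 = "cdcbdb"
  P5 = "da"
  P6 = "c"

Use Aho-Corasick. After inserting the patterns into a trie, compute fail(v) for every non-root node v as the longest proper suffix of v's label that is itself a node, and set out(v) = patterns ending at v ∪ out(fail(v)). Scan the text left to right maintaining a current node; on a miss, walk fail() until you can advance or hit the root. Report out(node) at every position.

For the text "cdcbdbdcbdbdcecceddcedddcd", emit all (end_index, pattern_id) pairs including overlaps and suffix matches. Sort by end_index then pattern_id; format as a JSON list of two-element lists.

Construct AC machine:
Trie nodes:
  n0 'ε': c→11 d→1 e→8
  n1 'd': a→6 c→2
  n2 'dc': b→3  [P2 ends]
  n3 'dcb': d→4
  n4 'dcbd': b→5
  n5 'dcbdb': ·  [P0 ends]
  n6 'da': e→7  [P5 ends]
  n7 'dae': ·  [P1 ends]
  n8 'e': d→9
  n9 'ed': d→10
  n10 'edd': ·  [P3 ends]
  n11 'c': d→12  [P6 ends]
  n12 'cd': c→13
  n13 'cdc': b→14
  n14 'cdcb': d→15
  n15 'cdcbd': b→16
  n16 'cdcbdb': ·  [P4 ends]

Failure links (BFS by depth):
  n1('d'): parent n0 fail=0; on 'd' 0 → fail=0;  out ∅∪∅=∅
  n8('e'): parent n0 fail=0; on 'e' 0 → fail=0;  out ∅∪∅=∅
  n11('c'): parent n0 fail=0; on 'c' 0 → fail=0;  out {6}∪∅={6}
  n2('dc'): parent n1 fail=0; on 'c' 0 → fail=11;  out {2}∪{6}={2,6}
  n6('da'): parent n1 fail=0; on 'a' 0 → fail=0;  out {5}∪∅={5}
  n9('ed'): parent n8 fail=0; on 'd' 0 → fail=1;  out ∅∪∅=∅
  n12('cd'): parent n11 fail=0; on 'd' 0 → fail=1;  out ∅∪∅=∅
  n3('dcb'): parent n2 fail=11; on 'b' 11→0 → fail=0;  out ∅∪∅=∅
  n7('dae'): parent n6 fail=0; on 'e' 0 → fail=8;  out {1}∪∅={1}
  n10('edd'): parent n9 fail=1; on 'd' 1→0 → fail=1;  out {3}∪∅={3}
  n13('cdc'): parent n12 fail=1; on 'c' 1 → fail=2;  out ∅∪{2,6}={2,6}
  n4('dcbd'): parent n3 fail=0; on 'd' 0 → fail=1;  out ∅∪∅=∅
  n14('cdcb'): parent n13 fail=2; on 'b' 2 → fail=3;  out ∅∪∅=∅
  n5('dcbdb'): parent n4 fail=1; on 'b' 1→0 → fail=0;  out {0}∪∅={0}
  n15('cdcbd'): parent n14 fail=3; on 'd' 3 → fail=4;  out ∅∪∅=∅
  n16('cdcbdb'): parent n15 fail=4; on 'b' 4 → fail=5;  out {4}∪{0}={0,4}

Scan:
pos 0 'c': at 11  → match P6@[0:0]
pos 1 'd': at 12
pos 2 'c': at 13  → match P2@[1:2],P6@[2:2]
pos 3 'b': at 14
pos 4 'd': at 15
pos 5 'b': at 16  → match P0@[1:5],P4@[0:5]
pos 6 'd': at 1 ·f
pos 7 'c': at 2  → match P2@[6:7],P6@[7:7]
pos 8 'b': at 3
pos 9 'd': at 4
pos 10 'b': at 5  → match P0@[6:10]
pos 11 'd': at 1 ·f
pos 12 'c': at 2  → match P2@[11:12],P6@[12:12]
pos 13 'e': at 8 ·f
pos 14 'c': at 11 ·f  → match P6@[14:14]
pos 15 'c': at 11 ·f  → match P6@[15:15]
pos 16 'e': at 8 ·f
pos 17 'd': at 9
pos 18 'd': at 10  → match P3@[16:18]
pos 19 'c': at 2 ·f  → match P2@[18:19],P6@[19:19]
pos 20 'e': at 8 ·f
pos 21 'd': at 9
pos 22 'd': at 10  → match P3@[20:22]
pos 23 'd': at 1 ·f
pos 24 'c': at 2  → match P2@[23:24],P6@[24:24]
pos 25 'd': at 12 ·f

Matches: [[0,6],[2,2],[2,6],[5,0],[5,4],[7,2],[7,6],[10,0],[12,2],[12,6],[14,6],[15,6],[18,3],[19,2],[19,6],[22,3],[24,2],[24,6]]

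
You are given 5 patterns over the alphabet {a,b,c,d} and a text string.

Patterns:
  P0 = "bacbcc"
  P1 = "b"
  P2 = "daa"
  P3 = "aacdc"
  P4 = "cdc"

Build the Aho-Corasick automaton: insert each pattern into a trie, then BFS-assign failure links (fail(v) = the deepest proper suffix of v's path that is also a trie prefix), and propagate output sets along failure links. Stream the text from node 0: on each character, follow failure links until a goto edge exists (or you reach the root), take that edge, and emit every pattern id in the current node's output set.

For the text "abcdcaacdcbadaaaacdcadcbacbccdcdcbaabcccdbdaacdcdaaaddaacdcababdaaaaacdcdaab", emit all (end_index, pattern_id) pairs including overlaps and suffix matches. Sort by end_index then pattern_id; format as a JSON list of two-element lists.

Build:
Trie (insert patterns):
  0='ε' goto a→10 b→1 c→15 d→7
  1='b' goto a→2  ←P1
  2='ba' goto c→3
  3='bac' goto b→4
  4='bacb' goto c→5
  5='bacbc' goto c→6
  6='bacbcc' goto ·  ←P0
  7='d' goto a→8
  8='da' goto a→9
  9='daa' goto ·  ←P2
  10='a' goto a→11
  11='aa' goto c→12
  12='aac' goto d→13
  13='aacd' goto c→14
  14='aacdc' goto ·  ←P3
  15='c' goto d→16
  16='cd' goto c→17
  17='cdc' goto ·  ←P4

BFS fail/out derivation:
  n1('b'): parent n0 fail=0; on 'b' 0 → fail=0;  out {1}∪∅={1}
  n7('d'): parent n0 fail=0; on 'd' 0 → fail=0;  out ∅∪∅=∅
  n10('a'): parent n0 fail=0; on 'a' 0 → fail=0;  out ∅∪∅=∅
  n15('c'): parent n0 fail=0; on 'c' 0 → fail=0;  out ∅∪∅=∅
  n2('ba'): parent n1 fail=0; on 'a' 0 → fail=10;  out ∅∪∅=∅
  n8('da'): parent n7 fail=0; on 'a' 0 → fail=10;  out ∅∪∅=∅
  n11('aa'): parent n10 fail=0; on 'a' 0 → fail=10;  out ∅∪∅=∅
  n16('cd'): parent n15 fail=0; on 'd' 0 → fail=7;  out ∅∪∅=∅
  n3('bac'): parent n2 fail=10; on 'c' 10→0 → fail=15;  out ∅∪∅=∅
  n9('daa'): parent n8 fail=10; on 'a' 10 → fail=11;  out {2}∪∅={2}
  n12('aac'): parent n11 fail=10; on 'c' 10→0 → fail=15;  out ∅∪∅=∅
  n17('cdc'): parent n16 fail=7; on 'c' 7→0 → fail=15;  out {4}∪∅={4}
  n4('bacb'): parent n3 fail=15; on 'b' 15→0 → fail=1;  out ∅∪{1}={1}
  n13('aacd'): parent n12 fail=15; on 'd' 15 → fail=16;  out ∅∪∅=∅
  n5('bacbc'): parent n4 fail=1; on 'c' 1→0 → fail=15;  out ∅∪∅=∅
  n14('aacdc'): parent n13 fail=16; on 'c' 16 → fail=17;  out {3}∪{4}={3,4}
  n6('bacbcc'): parent n5 fail=15; on 'c' 15→0 → fail=15;  out {0}∪∅={0}

Text stream:
[0] read 'a'  n0⇒n10
[1] read 'b'  n10⇒n1 (via fail)  → match P1@[1:1]
[2] read 'c'  n1⇒n15 (via fail)
[3] read 'd'  n15⇒n16
[4] read 'c'  n16⇒n17  → match P4@[2:4]
[5] read 'a'  n17⇒n10 (via fail)
[6] read 'a'  n10⇒n11
[7] read 'c'  n11⇒n12
[8] read 'd'  n12⇒n13
[9] read 'c'  n13⇒n14  → match P3@[5:9],P4@[7:9]
[10] read 'b'  n14⇒n1 (via fail)  → match P1@[10:10]
[11] read 'a'  n1⇒n2
[12] read 'd'  n2⇒n7 (via fail)
[13] read 'a'  n7⇒n8
[14] read 'a'  n8⇒n9  → match P2@[12:14]
[15] read 'a'  n9⇒n11 (via fail)
[16] read 'a'  n11⇒n11 (via fail)
[17] read 'c'  n11⇒n12
[18] read 'd'  n12⇒n13
[19] read 'c'  n13⇒n14  → match P3@[15:19],P4@[17:19]
[20] read 'a'  n14⇒n10 (via fail)
[21] read 'd'  n10⇒n7 (via fail)
[22] read 'c'  n7⇒n15 (via fail)
[23] read 'b'  n15⇒n1 (via fail)  → match P1@[23:23]
[24] read 'a'  n1⇒n2
[25] read 'c'  n2⇒n3
[26] read 'b'  n3⇒n4  → match P1@[26:26]
[27] read 'c'  n4⇒n5
[28] read 'c'  n5⇒n6  → match P0@[23:28]
[29] read 'd'  n6⇒n16 (via fail)
[30] read 'c'  n16⇒n17  → match P4@[28:30]
[31] read 'd'  n17⇒n16 (via fail)
[32] read 'c'  n16⇒n17  → match P4@[30:32]
[33] read 'b'  n17⇒n1 (via fail)  → match P1@[33:33]
[34] read 'a'  n1⇒n2
[35] read 'a'  n2⇒n11 (via fail)
[36] read 'b'  n11⇒n1 (via fail)  → match P1@[36:36]
[37] read 'c'  n1⇒n15 (via fail)
[38] read 'c'  n15⇒n15 (via fail)
[39] read 'c'  n15⇒n15 (via fail)
[40] read 'd'  n15⇒n16
[41] read 'b'  n16⇒n1 (via fail)  → match P1@[41:41]
[42] read 'd'  n1⇒n7 (via fail)
[43] read 'a'  n7⇒n8
[44] read 'a'  n8⇒n9  → match P2@[42:44]
[45] read 'c'  n9⇒n12 (via fail)
[46] read 'd'  n12⇒n13
[47] read 'c'  n13⇒n14  → match P3@[43:47],P4@[45:47]
[48] read 'd'  n14⇒n16 (via fail)
[49] read 'a'  n16⇒n8 (via fail)
[50] read 'a'  n8⇒n9  → match P2@[48:50]
[51] read 'a'  n9⇒n11 (via fail)
[52] read 'd'  n11⇒n7 (via fail)
[53] read 'd'  n7⇒n7 (via fail)
[54] read 'a'  n7⇒n8
[55] read 'a'  n8⇒n9  → match P2@[53:55]
[56] read 'c'  n9⇒n12 (via fail)
[57] read 'd'  n12⇒n13
[58] read 'c'  n13⇒n14  → match P3@[54:58],P4@[56:58]
[59] read 'a'  n14⇒n10 (via fail)
[60] read 'b'  n10⇒n1 (via fail)  → match P1@[60:60]
[61] read 'a'  n1⇒n2
[62] read 'b'  n2⇒n1 (via fail)  → match P1@[62:62]
[63] read 'd'  n1⇒n7 (via fail)
[64] read 'a'  n7⇒n8
[65] read 'a'  n8⇒n9  → match P2@[63:65]
[66] read 'a'  n9⇒n11 (via fail)
[67] read 'a'  n11⇒n11 (via fail)
[68] read 'a'  n11⇒n11 (via fail)
[69] read 'c'  n11⇒n12
[70] read 'd'  n12⇒n13
[71] read 'c'  n13⇒n14  → match P3@[67:71],P4@[69:71]
[72] read 'd'  n14⇒n16 (via fail)
[73] read 'a'  n16⇒n8 (via fail)
[74] read 'a'  n8⇒n9  → match P2@[72:74]
[75] read 'b'  n9⇒n1 (via fail)  → match P1@[75:75]

Matches: [[1,1],[4,4],[9,3],[9,4],[10,1],[14,2],[19,3],[19,4],[23,1],[26,1],[28,0],[30,4],[32,4],[33,1],[36,1],[41,1],[44,2],[47,3],[47,4],[50,2],[55,2],[58,3],[58,4],[60,1],[62,1],[65,2],[71,3],[71,4],[74,2],[75,1]]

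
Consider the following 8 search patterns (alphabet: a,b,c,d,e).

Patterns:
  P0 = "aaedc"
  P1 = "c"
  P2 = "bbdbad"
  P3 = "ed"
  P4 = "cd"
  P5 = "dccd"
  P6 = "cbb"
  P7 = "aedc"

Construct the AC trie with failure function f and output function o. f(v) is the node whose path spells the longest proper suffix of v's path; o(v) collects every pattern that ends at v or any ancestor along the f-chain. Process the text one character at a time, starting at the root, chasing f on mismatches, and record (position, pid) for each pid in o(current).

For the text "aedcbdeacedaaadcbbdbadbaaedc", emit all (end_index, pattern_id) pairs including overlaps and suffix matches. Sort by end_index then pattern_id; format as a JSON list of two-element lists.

Build:
Trie (insert patterns):
  n0 'ε': a→1 b→7 c→6 d→16 e→13
  n1 'a': a→2 e→22
  n2 'aa': e→3
  n3 'aae': d→4
  n4 'aaed': c→5
  n5 'aaedc': ·  [P0 ends]
  n6 'c': b→20 d→15  [P1 ends]
  n7 'b': b→8
  n8 'bb': d→9
  n9 'bbd': b→10
  n10 'bbdb': a→11
  n11 'bbdba': d→12
  n12 'bbdbad': ·  [P2 ends]
  n13 'e': d→14
  n14 'ed': ·  [P3 ends]
  n15 'cd': ·  [P4 ends]
  n16 'd': c→17
  n17 'dc': c→18
  n18 'dcc': d→19
  n19 'dccd': ·  [P5 ends]
  n20 'cb': b→21
  n21 'cbb': ·  [P6 ends]
  n22 'ae': d→23
  n23 'aed': c→24
  n24 'aedc': ·  [P7 ends]

Failure links (BFS by depth):
  fail(1) 'a': from fail(0)=0 chase 'a': 0 ⇒ 0;  out=∅∪out(0)=∅
  fail(6) 'c': from fail(0)=0 chase 'c': 0 ⇒ 0;  out={1}∪out(0)={1}
  fail(7) 'b': from fail(0)=0 chase 'b': 0 ⇒ 0;  out=∅∪out(0)=∅
  fail(13) 'e': from fail(0)=0 chase 'e': 0 ⇒ 0;  out=∅∪out(0)=∅
  fail(16) 'd': from fail(0)=0 chase 'd': 0 ⇒ 0;  out=∅∪out(0)=∅
  fail(2) 'aa': from fail(1)=0 chase 'a': 0 ⇒ 1;  out=∅∪out(1)=∅
  fail(8) 'bb': from fail(7)=0 chase 'b': 0 ⇒ 7;  out=∅∪out(7)=∅
  fail(14) 'ed': from fail(13)=0 chase 'd': 0 ⇒ 16;  out={3}∪out(16)={3}
  fail(15) 'cd': from fail(6)=0 chase 'd': 0 ⇒ 16;  out={4}∪out(16)={4}
  fail(17) 'dc': from fail(16)=0 chase 'c': 0 ⇒ 6;  out=∅∪out(6)={1}
  fail(20) 'cb': from fail(6)=0 chase 'b': 0 ⇒ 7;  out=∅∪out(7)=∅
  fail(22) 'ae': from fail(1)=0 chase 'e': 0 ⇒ 13;  out=∅∪out(13)=∅
  fail(3) 'aae': from fail(2)=1 chase 'e': 1 ⇒ 22;  out=∅∪out(22)=∅
  fail(9) 'bbd': from fail(8)=7 chase 'd': 7→0 ⇒ 16;  out=∅∪out(16)=∅
  fail(18) 'dcc': from fail(17)=6 chase 'c': 6→0 ⇒ 6;  out=∅∪out(6)={1}
  fail(21) 'cbb': from fail(20)=7 chase 'b': 7 ⇒ 8;  out={6}∪out(8)={6}
  fail(23) 'aed': from fail(22)=13 chase 'd': 13 ⇒ 14;  out=∅∪out(14)={3}
  fail(4) 'aaed': from fail(3)=22 chase 'd': 22 ⇒ 23;  out=∅∪out(23)={3}
  fail(10) 'bbdb': from fail(9)=16 chase 'b': 16→0 ⇒ 7;  out=∅∪out(7)=∅
  fail(19) 'dccd': from fail(18)=6 chase 'd': 6 ⇒ 15;  out={5}∪out(15)={4,5}
  fail(24) 'aedc': from fail(23)=14 chase 'c': 14→16 ⇒ 17;  out={7}∪out(17)={1,7}
  fail(5) 'aaedc': from fail(4)=23 chase 'c': 23 ⇒ 24;  out={0}∪out(24)={0,1,7}
  fail(11) 'bbdba': from fail(10)=7 chase 'a': 7→0 ⇒ 1;  out=∅∪out(1)=∅
  fail(12) 'bbdbad': from fail(11)=1 chase 'd': 1→0 ⇒ 16;  out={2}∪out(16)={2}

Scan:
pos 0 'a': at 1
pos 1 'e': at 22
pos 2 'd': at 23  → match P3@[1:2]
pos 3 'c': at 24  → match P1@[3:3],P7@[0:3]
pos 4 'b': at 20 ·f
pos 5 'd': at 16 ·f
pos 6 'e': at 13 ·f
pos 7 'a': at 1 ·f
pos 8 'c': at 6 ·f  → match P1@[8:8]
pos 9 'e': at 13 ·f
pos 10 'd': at 14  → match P3@[9:10]
pos 11 'a': at 1 ·f
pos 12 'a': at 2
pos 13 'a': at 2 ·f
pos 14 'd': at 16 ·f
pos 15 'c': at 17  → match P1@[15:15]
pos 16 'b': at 20 ·f
pos 17 'b': at 21  → match P6@[15:17]
pos 18 'd': at 9 ·f
pos 19 'b': at 10
pos 20 'a': at 11
pos 21 'd': at 12  → match P2@[16:21]
pos 22 'b': at 7 ·f
pos 23 'a': at 1 ·f
pos 24 'a': at 2
pos 25 'e': at 3
pos 26 'd': at 4  → match P3@[25:26]
pos 27 'c': at 5  → match P0@[23:27],P1@[27:27],P7@[24:27]

Matches: [[2,3],[3,1],[3,7],[8,1],[10,3],[15,1],[17,6],[21,2],[26,3],[27,0],[27,1],[27,7]]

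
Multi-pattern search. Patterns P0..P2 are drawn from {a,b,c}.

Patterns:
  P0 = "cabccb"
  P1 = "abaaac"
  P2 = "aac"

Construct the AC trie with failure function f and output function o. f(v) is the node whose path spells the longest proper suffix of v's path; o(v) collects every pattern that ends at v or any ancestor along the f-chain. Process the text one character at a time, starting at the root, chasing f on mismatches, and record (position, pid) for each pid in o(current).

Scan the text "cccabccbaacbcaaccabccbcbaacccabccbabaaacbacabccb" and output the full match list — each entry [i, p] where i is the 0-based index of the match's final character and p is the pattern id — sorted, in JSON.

Construct AC machine:
Trie nodes:
  0='ε' goto a→7 c→1
  1='c' goto a→2
  2='ca' goto b→3
  3='cab' goto c→4
  4='cabc' goto c→5
  5='cabcc' goto b→6
  6='cabccb' goto ·  ←P0
  7='a' goto a→13 b→8
  8='ab' goto a→9
  9='aba' goto a→10
  10='abaa' goto a→11
  11='abaaa' goto c→12
  12='abaaac' goto ·  ←P1
  13='aa' goto c→14
  14='aac' goto ·  ←P2

BFS fail/out derivation:
  n1('c'): parent n0 fail=0; on 'c' 0 → fail=0;  out ∅∪∅=∅
  n7('a'): parent n0 fail=0; on 'a' 0 → fail=0;  out ∅∪∅=∅
  n2('ca'): parent n1 fail=0; on 'a' 0 → fail=7;  out ∅∪∅=∅
  n8('ab'): parent n7 fail=0; on 'b' 0 → fail=0;  out ∅∪∅=∅
  n13('aa'): parent n7 fail=0; on 'a' 0 → fail=7;  out ∅∪∅=∅
  n3('cab'): parent n2 fail=7; on 'b' 7 → fail=8;  out ∅∪∅=∅
  n9('aba'): parent n8 fail=0; on 'a' 0 → fail=7;  out ∅∪∅=∅
  n14('aac'): parent n13 fail=7; on 'c' 7→0 → fail=1;  out {2}∪∅={2}
  n4('cabc'): parent n3 fail=8; on 'c' 8→0 → fail=1;  out ∅∪∅=∅
  n10('abaa'): parent n9 fail=7; on 'a' 7 → fail=13;  out ∅∪∅=∅
  n5('cabcc'): parent n4 fail=1; on 'c' 1→0 → fail=1;  out ∅∪∅=∅
  n11('abaaa'): parent n10 fail=13; on 'a' 13→7 → fail=13;  out ∅∪∅=∅
  n6('cabccb'): parent n5 fail=1; on 'b' 1→0 → fail=0;  out {0}∪∅={0}
  n12('abaaac'): parent n11 fail=13; on 'c' 13 → fail=14;  out {1}∪{2}={1,2}

Run:
i=0 'c': node 0→1
i=1 'c': node 1→1 (fail-walked)
i=2 'c': node 1→1 (fail-walked)
i=3 'a': node 1→2
i=4 'b': node 2→3
i=5 'c': node 3→4
i=6 'c': node 4→5
i=7 'b': node 5→6  emit P0@[2:7]
i=8 'a': node 6→7 (fail-walked)
i=9 'a': node 7→13
i=10 'c': node 13→14  emit P2@[8:10]
i=11 'b': node 14→0 (fail-walked)
i=12 'c': node 0→1
i=13 'a': node 1→2
i=14 'a': node 2→13 (fail-walked)
i=15 'c': node 13→14  emit P2@[13:15]
i=16 'c': node 14→1 (fail-walked)
i=17 'a': node 1→2
i=18 'b': node 2→3
i=19 'c': node 3→4
i=20 'c': node 4→5
i=21 'b': node 5→6  emit P0@[16:21]
i=22 'c': node 6→1 (fail-walked)
i=23 'b': node 1→0 (fail-walked)
i=24 'a': node 0→7
i=25 'a': node 7→13
i=26 'c': node 13→14  emit P2@[24:26]
i=27 'c': node 14→1 (fail-walked)
i=28 'c': node 1→1 (fail-walked)
i=29 'a': node 1→2
i=30 'b': node 2→3
i=31 'c': node 3→4
i=32 'c': node 4→5
i=33 'b': node 5→6  emit P0@[28:33]
i=34 'a': node 6→7 (fail-walked)
i=35 'b': node 7→8
i=36 'a': node 8→9
i=37 'a': node 9→10
i=38 'a': node 10→11
i=39 'c': node 11→12  emit P1@[34:39],P2@[37:39]
i=40 'b': node 12→0 (fail-walked)
i=41 'a': node 0→7
i=42 'c': node 7→1 (fail-walked)
i=43 'a': node 1→2
i=44 'b': node 2→3
i=45 'c': node 3→4
i=46 'c': node 4→5
i=47 'b': node 5→6  emit P0@[42:47]

Matches: [[7,0],[10,2],[15,2],[21,0],[26,2],[33,0],[39,1],[39,2],[47,0]]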